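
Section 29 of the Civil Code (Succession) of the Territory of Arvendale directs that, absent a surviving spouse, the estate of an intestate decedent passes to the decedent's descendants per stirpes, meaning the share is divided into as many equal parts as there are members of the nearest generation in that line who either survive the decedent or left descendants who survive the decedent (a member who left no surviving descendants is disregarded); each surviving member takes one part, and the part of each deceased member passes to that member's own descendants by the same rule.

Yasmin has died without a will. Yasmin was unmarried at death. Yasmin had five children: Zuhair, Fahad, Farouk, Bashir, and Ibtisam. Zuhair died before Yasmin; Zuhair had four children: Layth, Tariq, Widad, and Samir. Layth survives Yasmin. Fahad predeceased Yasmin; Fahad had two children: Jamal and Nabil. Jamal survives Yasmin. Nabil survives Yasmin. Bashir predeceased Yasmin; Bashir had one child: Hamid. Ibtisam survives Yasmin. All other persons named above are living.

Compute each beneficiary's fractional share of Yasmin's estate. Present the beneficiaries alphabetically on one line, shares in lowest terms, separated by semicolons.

Farouk 1/5; Hamid 1/5; Ibtisam 1/5; Jamal 1/10; Layth 1/20; Nabil 1/10; Samir 1/20; Tariq 1/20; Widad 1/20

There is no surviving spouse, so the entire estate passes to Yasmin's descendants per stirpes.
The estate is divided into 5 equal shares of 1/5 among Zuhair, Fahad, Farouk, Bashir, Ibtisam.
Zuhair predeceased; the 1/5 allotted to Zuhair's branch passes to Zuhair's issue by representation.
The 1/5 is divided into 4 equal shares of 1/20 among Layth, Tariq, Widad, Samir.
Layth is living and takes 1/20.
Tariq is living and takes 1/20.
Widad is living and takes 1/20.
Samir is living and takes 1/20.
Fahad predeceased; the 1/5 allotted to Fahad's branch passes to Fahad's issue by representation.
The 1/5 is divided into 2 equal shares of 1/10 among Jamal, Nabil.
Jamal is living and takes 1/10.
Nabil is living and takes 1/10.
Farouk is living and takes 1/5.
Bashir predeceased; the 1/5 allotted to Bashir's branch passes to Bashir's issue by representation.
Hamid is the sole taker at this level and receives the full 1/5.
Ibtisam is living and takes 1/5.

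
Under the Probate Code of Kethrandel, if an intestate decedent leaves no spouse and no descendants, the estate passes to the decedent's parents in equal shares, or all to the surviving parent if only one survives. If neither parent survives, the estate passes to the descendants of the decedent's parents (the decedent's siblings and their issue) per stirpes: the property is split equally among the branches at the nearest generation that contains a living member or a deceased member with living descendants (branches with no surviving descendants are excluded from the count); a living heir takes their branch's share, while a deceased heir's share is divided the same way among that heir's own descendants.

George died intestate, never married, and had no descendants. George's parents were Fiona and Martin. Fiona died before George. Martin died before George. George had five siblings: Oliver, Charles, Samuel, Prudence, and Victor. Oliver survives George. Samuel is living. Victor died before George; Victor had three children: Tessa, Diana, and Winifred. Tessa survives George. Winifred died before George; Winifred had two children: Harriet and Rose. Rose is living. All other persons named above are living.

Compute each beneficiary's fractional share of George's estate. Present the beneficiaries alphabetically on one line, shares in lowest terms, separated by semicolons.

Charles 1/5; Diana 1/15; Harriet 1/30; Oliver 1/5; Prudence 1/5; Rose 1/30; Samuel 1/5; Tessa 1/15

Neither parent survives and there are no descendants, so the estate passes to George's siblings and their issue per stirpes.
The estate is divided into 5 equal shares of 1/5 among Oliver, Charles, Samuel, Prudence, Victor.
Oliver is living and takes 1/5.
Charles is living and takes 1/5.
Samuel is living and takes 1/5.
Prudence is living and takes 1/5.
Victor predeceased; the 1/5 allotted to Victor's branch passes to Victor's issue by representation.
The 1/5 is divided into 3 equal shares of 1/15 among Tessa, Diana, Winifred.
Tessa is living and takes 1/15.
Diana is living and takes 1/15.
Winifred predeceased; the 1/15 allotted to Winifred's branch passes to Winifred's issue by representation.
The 1/15 is divided into 2 equal shares of 1/30 among Harriet, Rose.
Harriet is living and takes 1/30.
Rose is living and takes 1/30.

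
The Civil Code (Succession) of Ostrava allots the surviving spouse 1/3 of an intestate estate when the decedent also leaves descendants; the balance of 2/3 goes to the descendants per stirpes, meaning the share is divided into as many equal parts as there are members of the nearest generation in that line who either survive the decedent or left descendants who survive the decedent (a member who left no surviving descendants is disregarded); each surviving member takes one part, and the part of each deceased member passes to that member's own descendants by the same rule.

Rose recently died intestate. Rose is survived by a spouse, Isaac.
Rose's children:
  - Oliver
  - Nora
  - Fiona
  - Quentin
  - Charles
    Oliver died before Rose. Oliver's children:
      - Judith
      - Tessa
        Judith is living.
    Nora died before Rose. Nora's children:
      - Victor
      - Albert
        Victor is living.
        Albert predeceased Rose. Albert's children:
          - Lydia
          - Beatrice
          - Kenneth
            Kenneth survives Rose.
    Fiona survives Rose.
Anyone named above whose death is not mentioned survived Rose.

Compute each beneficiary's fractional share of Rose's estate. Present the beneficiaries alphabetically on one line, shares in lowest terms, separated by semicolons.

Beatrice 1/45; Charles 2/15; Fiona 2/15; Isaac 1/3; Judith 1/15; Kenneth 1/45; Lydia 1/45; Quentin 2/15; Tessa 1/15; Victor 1/15

Isaac, as surviving spouse, takes 1/3.
The remaining 2/3 passes to Rose's descendants per stirpes.
The 2/3 is divided into 5 equal shares of 2/15 among Oliver, Nora, Fiona, Quentin, Charles.
Oliver predeceased; the 2/15 allotted to Oliver's branch passes to Oliver's issue by representation.
The 2/15 is divided into 2 equal shares of 1/15 among Judith, Tessa.
Judith is living and takes 1/15.
Tessa is living and takes 1/15.
Nora predeceased; the 2/15 allotted to Nora's branch passes to Nora's issue by representation.
The 2/15 is divided into 2 equal shares of 1/15 among Victor, Albert.
Victor is living and takes 1/15.
Albert predeceased; the 1/15 allotted to Albert's branch passes to Albert's issue by representation.
The 1/15 is divided into 3 equal shares of 1/45 among Lydia, Beatrice, Kenneth.
Lydia is living and takes 1/45.
Beatrice is living and takes 1/45.
Kenneth is living and takes 1/45.
Fiona is living and takes 2/15.
Quentin is living and takes 2/15.
Charles is living and takes 2/15.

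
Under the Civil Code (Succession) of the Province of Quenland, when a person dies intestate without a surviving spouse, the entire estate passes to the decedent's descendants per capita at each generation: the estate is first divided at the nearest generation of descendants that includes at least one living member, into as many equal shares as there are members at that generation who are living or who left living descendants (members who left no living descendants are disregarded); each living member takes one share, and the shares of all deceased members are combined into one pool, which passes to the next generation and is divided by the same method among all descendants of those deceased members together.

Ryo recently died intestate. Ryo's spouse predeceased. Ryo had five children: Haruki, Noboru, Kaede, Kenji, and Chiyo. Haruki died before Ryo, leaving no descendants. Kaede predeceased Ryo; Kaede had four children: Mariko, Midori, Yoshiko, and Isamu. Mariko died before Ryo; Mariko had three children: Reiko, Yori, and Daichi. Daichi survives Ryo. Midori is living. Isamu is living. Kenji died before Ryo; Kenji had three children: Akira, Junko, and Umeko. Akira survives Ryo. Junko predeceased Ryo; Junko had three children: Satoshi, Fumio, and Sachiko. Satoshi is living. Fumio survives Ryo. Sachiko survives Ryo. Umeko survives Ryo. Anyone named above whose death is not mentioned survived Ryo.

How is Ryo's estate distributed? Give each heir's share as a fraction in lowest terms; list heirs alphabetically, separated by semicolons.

There is no surviving spouse, so the entire estate passes to Ryo's descendants per capita at each generation.
At generation 1 (Noboru, Kaede, Kenji, Chiyo) there are 4 shares of (1)/4 = 1/4 each.
Living: Noboru and Chiyo — each takes 1/4.
Deceased: Kaede and Kenji. Their combined 1/2 is pooled and carried to generation 2.
At generation 2 (Mariko, Midori, Yoshiko, Isamu, Akira, Junko, Umeko) there are 7 shares of (1/2)/7 = 1/14 each.
Living: Midori, Yoshiko, Isamu, Akira, and Umeko — each takes 1/14.
Deceased: Mariko and Junko. Their combined 1/7 is pooled and carried to generation 3.
At generation 3 (Reiko, Yori, Daichi, Satoshi, Fumio, Sachiko) there are 6 shares of (1/7)/6 = 1/42 each.
Living: Reiko, Yori, Daichi, Satoshi, Fumio, and Sachiko — each takes 1/42.

Akira 1/14; Chiyo 1/4; Daichi 1/42; Fumio 1/42; Isamu 1/14; Midori 1/14; Noboru 1/4; Reiko 1/42; Sachiko 1/42; Satoshi 1/42; Umeko 1/14; Yori 1/42; Yoshiko 1/14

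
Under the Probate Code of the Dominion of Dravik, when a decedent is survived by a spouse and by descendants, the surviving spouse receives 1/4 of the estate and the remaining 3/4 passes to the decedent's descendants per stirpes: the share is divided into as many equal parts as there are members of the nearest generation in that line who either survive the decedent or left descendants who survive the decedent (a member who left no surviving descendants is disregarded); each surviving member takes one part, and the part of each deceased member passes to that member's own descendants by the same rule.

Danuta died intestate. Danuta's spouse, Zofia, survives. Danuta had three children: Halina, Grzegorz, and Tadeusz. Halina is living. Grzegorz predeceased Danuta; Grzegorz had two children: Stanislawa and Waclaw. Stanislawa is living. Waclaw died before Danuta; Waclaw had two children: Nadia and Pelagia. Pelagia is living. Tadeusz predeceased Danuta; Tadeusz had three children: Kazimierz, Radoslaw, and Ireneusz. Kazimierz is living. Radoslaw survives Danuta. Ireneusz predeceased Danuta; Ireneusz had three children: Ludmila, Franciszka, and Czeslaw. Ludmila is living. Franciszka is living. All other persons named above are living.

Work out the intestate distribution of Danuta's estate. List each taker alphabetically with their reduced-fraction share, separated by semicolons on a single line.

Czeslaw 1/36; Franciszka 1/36; Halina 1/4; Kazimierz 1/12; Ludmila 1/36; Nadia 1/16; Pelagia 1/16; Radoslaw 1/12; Stanislawa 1/8; Zofia 1/4

Zofia, as surviving spouse, takes 1/4.
The remaining 3/4 passes to Danuta's descendants per stirpes.
The 3/4 is divided into 3 equal shares of 1/4 among Halina, Grzegorz, Tadeusz.
Halina is living and takes 1/4.
Grzegorz predeceased; the 1/4 allotted to Grzegorz's branch passes to Grzegorz's issue by representation.
The 1/4 is divided into 2 equal shares of 1/8 among Stanislawa, Waclaw.
Stanislawa is living and takes 1/8.
Waclaw predeceased; the 1/8 allotted to Waclaw's branch passes to Waclaw's issue by representation.
The 1/8 is divided into 2 equal shares of 1/16 among Nadia, Pelagia.
Nadia is living and takes 1/16.
Pelagia is living and takes 1/16.
Tadeusz predeceased; the 1/4 allotted to Tadeusz's branch passes to Tadeusz's issue by representation.
The 1/4 is divided into 3 equal shares of 1/12 among Kazimierz, Radoslaw, Ireneusz.
Kazimierz is living and takes 1/12.
Radoslaw is living and takes 1/12.
Ireneusz predeceased; the 1/12 allotted to Ireneusz's branch passes to Ireneusz's issue by representation.
The 1/12 is divided into 3 equal shares of 1/36 among Ludmila, Franciszka, Czeslaw.
Ludmila is living and takes 1/36.
Franciszka is living and takes 1/36.
Czeslaw is living and takes 1/36.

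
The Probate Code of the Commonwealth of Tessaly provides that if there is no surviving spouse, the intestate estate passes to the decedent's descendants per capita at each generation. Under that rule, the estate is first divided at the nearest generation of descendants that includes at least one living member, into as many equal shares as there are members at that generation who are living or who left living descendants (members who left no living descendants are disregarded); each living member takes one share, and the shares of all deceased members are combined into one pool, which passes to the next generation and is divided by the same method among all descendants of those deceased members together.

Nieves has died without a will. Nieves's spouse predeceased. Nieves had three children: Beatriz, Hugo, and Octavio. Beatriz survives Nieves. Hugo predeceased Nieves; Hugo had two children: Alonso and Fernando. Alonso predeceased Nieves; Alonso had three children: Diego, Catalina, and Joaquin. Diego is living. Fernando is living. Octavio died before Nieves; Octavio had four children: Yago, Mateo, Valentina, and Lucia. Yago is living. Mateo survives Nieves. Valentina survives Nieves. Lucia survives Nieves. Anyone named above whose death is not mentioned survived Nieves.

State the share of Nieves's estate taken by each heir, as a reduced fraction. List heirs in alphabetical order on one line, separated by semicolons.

There is no surviving spouse, so the entire estate passes to Nieves's descendants per capita at each generation.
At generation 1 (Beatriz, Hugo, Octavio) there are 3 shares of (1)/3 = 1/3 each.
Living: Beatriz — each takes 1/3.
Deceased: Hugo and Octavio. Their combined 2/3 is pooled and carried to generation 2.
At generation 2 (Alonso, Fernando, Yago, Mateo, Valentina, Lucia) there are 6 shares of (2/3)/6 = 1/9 each.
Living: Fernando, Yago, Mateo, Valentina, and Lucia — each takes 1/9.
Deceased: Alonso. That 1/9 share is carried to generation 3.
At generation 3 (Diego, Catalina, Joaquin) there are 3 shares of (1/9)/3 = 1/27 each.
Living: Diego, Catalina, and Joaquin — each takes 1/27.

Beatriz 1/3; Catalina 1/27; Diego 1/27; Fernando 1/9; Joaquin 1/27; Lucia 1/9; Mateo 1/9; Valentina 1/9; Yago 1/9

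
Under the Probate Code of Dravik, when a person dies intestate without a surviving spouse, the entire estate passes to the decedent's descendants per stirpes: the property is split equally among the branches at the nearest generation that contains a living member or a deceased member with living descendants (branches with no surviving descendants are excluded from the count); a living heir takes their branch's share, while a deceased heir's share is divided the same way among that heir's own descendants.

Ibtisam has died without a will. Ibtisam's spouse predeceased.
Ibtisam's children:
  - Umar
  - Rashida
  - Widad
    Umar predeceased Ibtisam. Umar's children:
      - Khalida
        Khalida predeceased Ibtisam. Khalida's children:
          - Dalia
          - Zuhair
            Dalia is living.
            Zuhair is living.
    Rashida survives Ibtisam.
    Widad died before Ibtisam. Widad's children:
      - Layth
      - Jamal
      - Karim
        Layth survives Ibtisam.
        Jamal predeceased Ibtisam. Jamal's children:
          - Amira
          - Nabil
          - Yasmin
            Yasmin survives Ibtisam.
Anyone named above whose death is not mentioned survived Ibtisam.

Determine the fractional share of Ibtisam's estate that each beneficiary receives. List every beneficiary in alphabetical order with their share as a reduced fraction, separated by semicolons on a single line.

There is no surviving spouse, so the entire estate passes to Ibtisam's descendants per stirpes.
The estate is divided into 3 equal shares of 1/3 among Umar, Rashida, Widad.
Umar predeceased; the 1/3 allotted to Umar's branch passes to Umar's issue by representation.
Khalida's line is the sole branch at this level, so the full 1/3 passes to Khalida's issue by representation.
The 1/3 is divided into 2 equal shares of 1/6 among Dalia, Zuhair.
Dalia is living and takes 1/6.
Zuhair is living and takes 1/6.
Rashida is living and takes 1/3.
Widad predeceased; the 1/3 allotted to Widad's branch passes to Widad's issue by representation.
The 1/3 is divided into 3 equal shares of 1/9 among Layth, Jamal, Karim.
Layth is living and takes 1/9.
Jamal predeceased; the 1/9 allotted to Jamal's branch passes to Jamal's issue by representation.
The 1/9 is divided into 3 equal shares of 1/27 among Amira, Nabil, Yasmin.
Amira is living and takes 1/27.
Nabil is living and takes 1/27.
Yasmin is living and takes 1/27.
Karim is living and takes 1/9.

Amira 1/27; Dalia 1/6; Karim 1/9; Layth 1/9; Nabil 1/27; Rashida 1/3; Yasmin 1/27; Zuhair 1/6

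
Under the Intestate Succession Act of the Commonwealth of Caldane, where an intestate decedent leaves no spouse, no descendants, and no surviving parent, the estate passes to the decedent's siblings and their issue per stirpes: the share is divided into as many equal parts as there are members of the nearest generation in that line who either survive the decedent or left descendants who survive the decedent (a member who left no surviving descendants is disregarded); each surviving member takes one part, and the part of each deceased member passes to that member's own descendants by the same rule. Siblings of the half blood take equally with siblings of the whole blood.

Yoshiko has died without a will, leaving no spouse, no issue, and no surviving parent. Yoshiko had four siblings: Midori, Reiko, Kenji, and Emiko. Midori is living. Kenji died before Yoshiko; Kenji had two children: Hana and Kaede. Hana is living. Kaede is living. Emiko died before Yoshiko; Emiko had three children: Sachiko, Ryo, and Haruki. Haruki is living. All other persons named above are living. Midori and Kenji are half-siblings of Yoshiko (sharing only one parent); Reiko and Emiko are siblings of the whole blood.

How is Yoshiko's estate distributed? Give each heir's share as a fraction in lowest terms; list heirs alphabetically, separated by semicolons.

No spouse, descendants, or parent survives, so the estate passes to Yoshiko's siblings per stirpes.
Half-blood and whole-blood siblings take equally under the stated rule.
The estate is divided into 4 equal shares of 1/4 among Midori, Reiko, Kenji, Emiko.
Midori is living and takes 1/4.
Reiko is living and takes 1/4.
Kenji predeceased; the 1/4 allotted to Kenji's branch passes to Kenji's issue by representation.
The 1/4 is divided into 2 equal shares of 1/8 among Hana, Kaede.
Hana is living and takes 1/8.
Kaede is living and takes 1/8.
Emiko predeceased; the 1/4 allotted to Emiko's branch passes to Emiko's issue by representation.
The 1/4 is divided into 3 equal shares of 1/12 among Sachiko, Ryo, Haruki.
Sachiko is living and takes 1/12.
Ryo is living and takes 1/12.
Haruki is living and takes 1/12.

Hana 1/8; Haruki 1/12; Kaede 1/8; Midori 1/4; Reiko 1/4; Ryo 1/12; Sachiko 1/12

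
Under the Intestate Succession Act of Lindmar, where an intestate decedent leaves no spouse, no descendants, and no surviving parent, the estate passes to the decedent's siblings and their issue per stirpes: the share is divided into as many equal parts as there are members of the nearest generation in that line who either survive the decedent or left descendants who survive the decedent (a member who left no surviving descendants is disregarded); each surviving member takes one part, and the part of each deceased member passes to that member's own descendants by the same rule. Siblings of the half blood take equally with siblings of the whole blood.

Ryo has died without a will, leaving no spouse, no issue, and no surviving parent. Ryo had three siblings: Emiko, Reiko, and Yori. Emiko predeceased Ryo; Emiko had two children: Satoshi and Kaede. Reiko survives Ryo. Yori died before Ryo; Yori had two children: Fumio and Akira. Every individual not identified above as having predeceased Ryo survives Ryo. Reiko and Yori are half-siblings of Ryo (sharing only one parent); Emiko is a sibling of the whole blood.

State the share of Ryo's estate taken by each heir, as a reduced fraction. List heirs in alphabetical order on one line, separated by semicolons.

Akira 1/6; Fumio 1/6; Kaede 1/6; Reiko 1/3; Satoshi 1/6

No spouse, descendants, or parent survives, so the estate passes to Ryo's siblings per stirpes.
Half-blood and whole-blood siblings take equally under the stated rule.
The estate is divided into 3 equal shares of 1/3 among Emiko, Reiko, Yori.
Emiko predeceased; the 1/3 allotted to Emiko's branch passes to Emiko's issue by representation.
The 1/3 is divided into 2 equal shares of 1/6 among Satoshi, Kaede.
Satoshi is living and takes 1/6.
Kaede is living and takes 1/6.
Reiko is living and takes 1/3.
Yori predeceased; the 1/3 allotted to Yori's branch passes to Yori's issue by representation.
The 1/3 is divided into 2 equal shares of 1/6 among Fumio, Akira.
Fumio is living and takes 1/6.
Akira is living and takes 1/6.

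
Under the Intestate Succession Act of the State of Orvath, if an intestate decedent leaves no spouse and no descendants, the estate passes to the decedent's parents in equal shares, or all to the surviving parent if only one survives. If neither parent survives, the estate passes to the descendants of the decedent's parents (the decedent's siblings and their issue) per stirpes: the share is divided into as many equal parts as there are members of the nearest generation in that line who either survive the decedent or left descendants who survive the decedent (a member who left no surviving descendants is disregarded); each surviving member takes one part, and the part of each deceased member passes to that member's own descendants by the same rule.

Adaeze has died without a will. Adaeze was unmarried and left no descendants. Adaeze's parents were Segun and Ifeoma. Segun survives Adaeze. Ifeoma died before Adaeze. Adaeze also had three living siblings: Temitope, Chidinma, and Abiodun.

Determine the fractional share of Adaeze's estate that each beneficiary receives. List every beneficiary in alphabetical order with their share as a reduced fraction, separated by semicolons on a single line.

Segun 1

Only one parent, Segun, survives, so Segun takes the entire estate. The siblings take nothing because a surviving parent has priority.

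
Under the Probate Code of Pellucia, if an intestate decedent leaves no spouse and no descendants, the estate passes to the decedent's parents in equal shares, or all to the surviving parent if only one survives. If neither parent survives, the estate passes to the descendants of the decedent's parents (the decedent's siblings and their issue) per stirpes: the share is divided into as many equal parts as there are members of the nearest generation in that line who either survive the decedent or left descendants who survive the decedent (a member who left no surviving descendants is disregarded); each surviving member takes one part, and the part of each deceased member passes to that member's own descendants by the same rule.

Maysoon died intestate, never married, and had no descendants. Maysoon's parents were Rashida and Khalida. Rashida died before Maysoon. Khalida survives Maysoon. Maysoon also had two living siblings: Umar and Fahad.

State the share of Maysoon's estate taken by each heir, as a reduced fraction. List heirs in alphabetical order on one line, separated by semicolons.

Khalida 1

Only one parent, Khalida, survives, so Khalida takes the entire estate. The siblings take nothing because a surviving parent has priority.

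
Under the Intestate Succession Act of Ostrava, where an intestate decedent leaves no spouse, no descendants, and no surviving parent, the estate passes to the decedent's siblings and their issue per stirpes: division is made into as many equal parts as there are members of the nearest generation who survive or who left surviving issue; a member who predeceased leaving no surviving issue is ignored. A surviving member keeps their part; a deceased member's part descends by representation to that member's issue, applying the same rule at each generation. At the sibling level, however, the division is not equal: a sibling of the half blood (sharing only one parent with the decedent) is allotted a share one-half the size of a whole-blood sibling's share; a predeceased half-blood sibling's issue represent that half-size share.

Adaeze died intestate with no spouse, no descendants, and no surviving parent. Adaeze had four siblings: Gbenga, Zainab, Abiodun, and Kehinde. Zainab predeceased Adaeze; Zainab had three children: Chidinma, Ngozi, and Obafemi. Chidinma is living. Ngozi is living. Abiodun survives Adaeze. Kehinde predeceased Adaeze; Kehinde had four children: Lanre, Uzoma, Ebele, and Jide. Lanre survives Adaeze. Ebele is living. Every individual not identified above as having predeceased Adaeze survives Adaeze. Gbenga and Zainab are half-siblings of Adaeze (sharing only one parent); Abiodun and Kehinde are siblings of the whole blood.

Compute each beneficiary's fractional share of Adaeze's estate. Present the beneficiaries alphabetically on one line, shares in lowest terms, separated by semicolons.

No spouse, descendants, or parent survives, so the estate passes to Adaeze's siblings per stirpes.
Half-blood siblings count for one-half the weight of whole-blood siblings at the initial division.
Dividing 1 in proportion to weights (total weight 3): Gbenga (weight 1/2) → 1/6; Zainab (weight 1/2) → 1/6; Abiodun (weight 1) → 1/3; Kehinde (weight 1) → 1/3.
Gbenga is living and takes 1/6.
Zainab predeceased; the 1/6 allotted to Zainab's branch passes to Zainab's issue by representation.
The 1/6 is divided into 3 equal shares of 1/18 among Chidinma, Ngozi, Obafemi.
Chidinma is living and takes 1/18.
Ngozi is living and takes 1/18.
Obafemi is living and takes 1/18.
Abiodun is living and takes 1/3.
Kehinde predeceased; the 1/3 allotted to Kehinde's branch passes to Kehinde's issue by representation.
The 1/3 is divided into 4 equal shares of 1/12 among Lanre, Uzoma, Ebele, Jide.
Lanre is living and takes 1/12.
Uzoma is living and takes 1/12.
Ebele is living and takes 1/12.
Jide is living and takes 1/12.

Abiodun 1/3; Chidinma 1/18; Ebele 1/12; Gbenga 1/6; Jide 1/12; Lanre 1/12; Ngozi 1/18; Obafemi 1/18; Uzoma 1/12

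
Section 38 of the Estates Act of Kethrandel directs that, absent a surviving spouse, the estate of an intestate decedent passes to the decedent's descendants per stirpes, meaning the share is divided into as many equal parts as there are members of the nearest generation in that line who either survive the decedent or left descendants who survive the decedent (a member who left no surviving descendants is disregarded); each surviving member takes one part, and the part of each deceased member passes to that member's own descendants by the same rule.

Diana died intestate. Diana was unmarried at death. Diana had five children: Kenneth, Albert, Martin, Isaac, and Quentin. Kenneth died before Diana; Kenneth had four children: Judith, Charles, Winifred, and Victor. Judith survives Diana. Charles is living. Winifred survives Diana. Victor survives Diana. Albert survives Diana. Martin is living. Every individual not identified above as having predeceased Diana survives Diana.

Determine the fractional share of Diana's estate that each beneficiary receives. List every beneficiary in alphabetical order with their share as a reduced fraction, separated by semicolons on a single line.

Albert 1/5; Charles 1/20; Isaac 1/5; Judith 1/20; Martin 1/5; Quentin 1/5; Victor 1/20; Winifred 1/20

There is no surviving spouse, so the entire estate passes to Diana's descendants per stirpes.
The estate is divided into 5 equal shares of 1/5 among Kenneth, Albert, Martin, Isaac, Quentin.
Kenneth predeceased; the 1/5 allotted to Kenneth's branch passes to Kenneth's issue by representation.
The 1/5 is divided into 4 equal shares of 1/20 among Judith, Charles, Winifred, Victor.
Judith is living and takes 1/20.
Charles is living and takes 1/20.
Winifred is living and takes 1/20.
Victor is living and takes 1/20.
Albert is living and takes 1/5.
Martin is living and takes 1/5.
Isaac is living and takes 1/5.
Quentin is living and takes 1/5.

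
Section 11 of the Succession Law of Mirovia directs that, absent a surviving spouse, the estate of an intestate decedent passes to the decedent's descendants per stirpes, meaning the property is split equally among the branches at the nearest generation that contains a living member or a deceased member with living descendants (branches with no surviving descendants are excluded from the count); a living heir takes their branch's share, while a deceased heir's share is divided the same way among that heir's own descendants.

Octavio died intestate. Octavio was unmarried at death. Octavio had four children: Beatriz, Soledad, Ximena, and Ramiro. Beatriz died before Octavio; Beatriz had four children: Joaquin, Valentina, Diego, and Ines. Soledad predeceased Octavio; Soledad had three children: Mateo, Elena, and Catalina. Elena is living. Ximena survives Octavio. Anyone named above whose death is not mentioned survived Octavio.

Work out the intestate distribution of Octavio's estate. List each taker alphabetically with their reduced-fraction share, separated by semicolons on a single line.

There is no surviving spouse, so the entire estate passes to Octavio's descendants per stirpes.
The estate is divided into 4 equal shares of 1/4 among Beatriz, Soledad, Ximena, Ramiro.
Beatriz predeceased; the 1/4 allotted to Beatriz's branch passes to Beatriz's issue by representation.
The 1/4 is divided into 4 equal shares of 1/16 among Joaquin, Valentina, Diego, Ines.
Joaquin is living and takes 1/16.
Valentina is living and takes 1/16.
Diego is living and takes 1/16.
Ines is living and takes 1/16.
Soledad predeceased; the 1/4 allotted to Soledad's branch passes to Soledad's issue by representation.
The 1/4 is divided into 3 equal shares of 1/12 among Mateo, Elena, Catalina.
Mateo is living and takes 1/12.
Elena is living and takes 1/12.
Catalina is living and takes 1/12.
Ximena is living and takes 1/4.
Ramiro is living and takes 1/4.

Catalina 1/12; Diego 1/16; Elena 1/12; Ines 1/16; Joaquin 1/16; Mateo 1/12; Ramiro 1/4; Valentina 1/16; Ximena 1/4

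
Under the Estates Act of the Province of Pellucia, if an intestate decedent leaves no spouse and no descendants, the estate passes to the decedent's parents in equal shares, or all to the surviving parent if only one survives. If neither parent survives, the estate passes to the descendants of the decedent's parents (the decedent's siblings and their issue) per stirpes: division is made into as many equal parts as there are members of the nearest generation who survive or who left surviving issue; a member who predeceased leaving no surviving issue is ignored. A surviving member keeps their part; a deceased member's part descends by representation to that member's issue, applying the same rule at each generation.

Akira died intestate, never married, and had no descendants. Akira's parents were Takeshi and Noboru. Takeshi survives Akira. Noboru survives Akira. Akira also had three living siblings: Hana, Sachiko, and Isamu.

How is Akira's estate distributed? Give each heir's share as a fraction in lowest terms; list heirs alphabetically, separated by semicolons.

Both parents survive, so Takeshi and Noboru each take 1/2. The siblings take nothing because a surviving parent has priority.

Noboru 1/2; Takeshi 1/2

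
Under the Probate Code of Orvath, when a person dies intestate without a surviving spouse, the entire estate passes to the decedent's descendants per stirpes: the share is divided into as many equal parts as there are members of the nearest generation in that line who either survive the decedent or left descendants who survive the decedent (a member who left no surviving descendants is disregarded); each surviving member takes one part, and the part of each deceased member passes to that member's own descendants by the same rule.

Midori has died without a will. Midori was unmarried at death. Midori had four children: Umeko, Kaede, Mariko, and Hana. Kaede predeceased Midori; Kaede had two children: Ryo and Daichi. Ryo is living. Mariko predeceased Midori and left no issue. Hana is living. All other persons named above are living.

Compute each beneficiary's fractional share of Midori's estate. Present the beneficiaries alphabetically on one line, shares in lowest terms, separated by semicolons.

There is no surviving spouse, so the entire estate passes to Midori's descendants per stirpes.
Mariko left no surviving issue, so that branch lapses and is disregarded.
The estate is divided into 3 equal shares of 1/3 among Umeko, Kaede, Hana.
Umeko is living and takes 1/3.
Kaede predeceased; the 1/3 allotted to Kaede's branch passes to Kaede's issue by representation.
The 1/3 is divided into 2 equal shares of 1/6 among Ryo, Daichi.
Ryo is living and takes 1/6.
Daichi is living and takes 1/6.
Hana is living and takes 1/3.

Daichi 1/6; Hana 1/3; Ryo 1/6; Umeko 1/3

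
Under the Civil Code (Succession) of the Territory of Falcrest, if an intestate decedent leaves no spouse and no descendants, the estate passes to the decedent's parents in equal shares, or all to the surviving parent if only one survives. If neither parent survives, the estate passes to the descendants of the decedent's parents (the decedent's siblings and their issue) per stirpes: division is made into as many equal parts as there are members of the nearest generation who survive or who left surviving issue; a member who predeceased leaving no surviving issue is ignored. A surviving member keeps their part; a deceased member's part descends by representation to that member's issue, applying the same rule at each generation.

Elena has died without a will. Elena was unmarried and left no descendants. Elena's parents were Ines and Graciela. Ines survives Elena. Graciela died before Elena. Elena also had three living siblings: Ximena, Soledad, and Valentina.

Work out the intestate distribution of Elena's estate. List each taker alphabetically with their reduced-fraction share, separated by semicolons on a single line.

Only one parent, Ines, survives, so Ines takes the entire estate. The siblings take nothing because a surviving parent has priority.

Ines 1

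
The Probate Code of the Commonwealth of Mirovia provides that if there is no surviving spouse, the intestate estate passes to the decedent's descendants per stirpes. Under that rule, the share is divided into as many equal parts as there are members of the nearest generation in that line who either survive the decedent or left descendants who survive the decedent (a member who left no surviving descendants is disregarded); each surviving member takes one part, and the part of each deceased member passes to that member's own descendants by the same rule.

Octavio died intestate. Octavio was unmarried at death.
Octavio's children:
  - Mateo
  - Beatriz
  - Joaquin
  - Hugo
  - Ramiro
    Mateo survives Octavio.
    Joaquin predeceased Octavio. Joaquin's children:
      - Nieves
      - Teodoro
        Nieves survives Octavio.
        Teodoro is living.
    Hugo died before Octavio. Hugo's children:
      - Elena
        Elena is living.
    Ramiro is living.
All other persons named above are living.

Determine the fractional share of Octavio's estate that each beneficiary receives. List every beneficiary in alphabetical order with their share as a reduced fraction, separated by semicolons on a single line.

There is no surviving spouse, so the entire estate passes to Octavio's descendants per stirpes.
The estate is divided into 5 equal shares of 1/5 among Mateo, Beatriz, Joaquin, Hugo, Ramiro.
Mateo is living and takes 1/5.
Beatriz is living and takes 1/5.
Joaquin predeceased; the 1/5 allotted to Joaquin's branch passes to Joaquin's issue by representation.
The 1/5 is divided into 2 equal shares of 1/10 among Nieves, Teodoro.
Nieves is living and takes 1/10.
Teodoro is living and takes 1/10.
Hugo predeceased; the 1/5 allotted to Hugo's branch passes to Hugo's issue by representation.
Elena is the sole taker at this level and receives the full 1/5.
Ramiro is living and takes 1/5.

Beatriz 1/5; Elena 1/5; Mateo 1/5; Nieves 1/10; Ramiro 1/5; Teodoro 1/10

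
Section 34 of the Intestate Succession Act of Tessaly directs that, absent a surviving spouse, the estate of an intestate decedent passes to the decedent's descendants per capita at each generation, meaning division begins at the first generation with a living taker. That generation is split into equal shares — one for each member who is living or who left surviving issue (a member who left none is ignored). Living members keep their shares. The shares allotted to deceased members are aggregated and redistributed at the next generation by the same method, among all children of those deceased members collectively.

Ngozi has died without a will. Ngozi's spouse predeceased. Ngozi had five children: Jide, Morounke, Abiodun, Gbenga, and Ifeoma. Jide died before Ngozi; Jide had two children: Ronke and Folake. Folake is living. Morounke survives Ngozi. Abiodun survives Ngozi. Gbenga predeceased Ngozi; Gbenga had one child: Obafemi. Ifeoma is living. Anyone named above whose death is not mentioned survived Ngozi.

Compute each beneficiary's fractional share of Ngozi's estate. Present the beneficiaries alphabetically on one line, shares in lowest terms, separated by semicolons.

There is no surviving spouse, so the entire estate passes to Ngozi's descendants per capita at each generation.
At generation 1 (Jide, Morounke, Abiodun, Gbenga, Ifeoma) there are 5 shares of (1)/5 = 1/5 each.
Living: Morounke, Abiodun, and Ifeoma — each takes 1/5.
Deceased: Jide and Gbenga. Their combined 2/5 is pooled and carried to generation 2.
At generation 2 (Ronke, Folake, Obafemi) there are 3 shares of (2/5)/3 = 2/15 each.
Living: Ronke, Folake, and Obafemi — each takes 2/15.

Abiodun 1/5; Folake 2/15; Ifeoma 1/5; Morounke 1/5; Obafemi 2/15; Ronke 2/15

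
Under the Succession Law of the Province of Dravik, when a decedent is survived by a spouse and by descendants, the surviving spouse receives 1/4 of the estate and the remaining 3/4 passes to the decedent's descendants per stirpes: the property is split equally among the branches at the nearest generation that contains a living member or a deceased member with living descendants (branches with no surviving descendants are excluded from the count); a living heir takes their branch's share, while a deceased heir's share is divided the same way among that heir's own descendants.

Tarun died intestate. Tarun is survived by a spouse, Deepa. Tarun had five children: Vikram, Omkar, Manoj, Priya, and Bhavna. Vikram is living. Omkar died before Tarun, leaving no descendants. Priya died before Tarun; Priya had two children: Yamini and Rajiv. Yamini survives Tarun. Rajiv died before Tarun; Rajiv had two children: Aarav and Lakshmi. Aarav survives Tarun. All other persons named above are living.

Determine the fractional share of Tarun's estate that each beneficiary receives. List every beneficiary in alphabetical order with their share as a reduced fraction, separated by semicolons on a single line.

Aarav 3/64; Bhavna 3/16; Deepa 1/4; Lakshmi 3/64; Manoj 3/16; Vikram 3/16; Yamini 3/32

Deepa, as surviving spouse, takes 1/4.
The remaining 3/4 passes to Tarun's descendants per stirpes.
Omkar left no surviving issue, so that branch lapses and is disregarded.
The 3/4 is divided into 4 equal shares of 3/16 among Vikram, Manoj, Priya, Bhavna.
Vikram is living and takes 3/16.
Manoj is living and takes 3/16.
Priya predeceased; the 3/16 allotted to Priya's branch passes to Priya's issue by representation.
The 3/16 is divided into 2 equal shares of 3/32 among Yamini, Rajiv.
Yamini is living and takes 3/32.
Rajiv predeceased; the 3/32 allotted to Rajiv's branch passes to Rajiv's issue by representation.
The 3/32 is divided into 2 equal shares of 3/64 among Aarav, Lakshmi.
Aarav is living and takes 3/64.
Lakshmi is living and takes 3/64.
Bhavna is living and takes 3/16.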